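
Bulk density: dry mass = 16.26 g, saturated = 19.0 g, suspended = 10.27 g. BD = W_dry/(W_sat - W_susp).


BD = 16.26 / (19.0 - 10.27) = 16.26 / 8.73 = 1.863 g/cm^3

1.863


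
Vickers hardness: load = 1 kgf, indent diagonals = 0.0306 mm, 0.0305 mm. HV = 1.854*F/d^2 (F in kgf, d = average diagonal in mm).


d_avg = (0.0306+0.0305)/2 = 0.03055 mm
HV = 1.854*1/0.03055^2 = 1986

1986


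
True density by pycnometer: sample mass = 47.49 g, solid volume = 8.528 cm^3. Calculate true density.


TD = 47.49 / 8.528 = 5.569 g/cm^3

5.569


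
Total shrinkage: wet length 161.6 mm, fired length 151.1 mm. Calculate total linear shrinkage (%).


TS = (161.6 - 151.1) / 161.6 * 100 = 6.5%

6.5


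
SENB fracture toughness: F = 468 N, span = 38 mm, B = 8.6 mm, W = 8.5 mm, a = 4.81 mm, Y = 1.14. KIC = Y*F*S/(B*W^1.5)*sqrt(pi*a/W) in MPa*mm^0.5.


KIC = 1.14*468*38/(8.6*8.5^1.5)*sqrt(pi*4.81/8.5) = 126.84

126.84


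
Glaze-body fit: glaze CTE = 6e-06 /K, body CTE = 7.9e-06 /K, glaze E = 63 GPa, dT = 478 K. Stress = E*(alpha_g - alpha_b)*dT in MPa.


Stress = 63*1000*(6e-06 - 7.9e-06)*478 = -57.2 MPa

-57.2


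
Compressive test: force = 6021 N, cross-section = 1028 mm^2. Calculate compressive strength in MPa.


CS = 6021 / 1028 = 5.9 MPa

5.9


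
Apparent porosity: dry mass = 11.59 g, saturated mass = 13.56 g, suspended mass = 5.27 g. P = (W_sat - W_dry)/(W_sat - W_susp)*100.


P = (13.56 - 11.59) / (13.56 - 5.27) * 100 = 1.97 / 8.29 * 100 = 23.8%

23.8


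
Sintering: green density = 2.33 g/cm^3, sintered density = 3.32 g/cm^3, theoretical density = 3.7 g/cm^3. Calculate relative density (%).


Relative = 3.32 / 3.7 * 100 = 89.7%

89.7


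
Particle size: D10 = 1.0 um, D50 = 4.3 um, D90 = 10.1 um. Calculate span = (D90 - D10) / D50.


Span = (10.1 - 1.0) / 4.3 = 9.1 / 4.3 = 2.116

2.116


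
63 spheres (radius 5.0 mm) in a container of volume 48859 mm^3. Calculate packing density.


V_sphere = 4/3*pi*5.0^3 = 523.5988 mm^3
Total V = 63*523.5988 = 32986.7244 mm^3
PD = 32986.7244 / 48859 = 0.675

0.675


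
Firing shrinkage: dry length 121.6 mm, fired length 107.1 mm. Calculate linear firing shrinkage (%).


FS = (121.6 - 107.1) / 121.6 * 100 = 11.92%

11.92


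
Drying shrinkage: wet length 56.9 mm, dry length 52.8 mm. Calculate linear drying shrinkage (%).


DS = (56.9 - 52.8) / 56.9 * 100 = 7.21%

7.21


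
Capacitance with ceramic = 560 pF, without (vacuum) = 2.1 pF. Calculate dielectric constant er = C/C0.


er = 560 / 2.1 = 266.67

266.67


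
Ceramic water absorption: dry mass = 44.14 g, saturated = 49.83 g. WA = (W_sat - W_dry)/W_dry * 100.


WA = (49.83 - 44.14) / 44.14 * 100 = 12.89%

12.89


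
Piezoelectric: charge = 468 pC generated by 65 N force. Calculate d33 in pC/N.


d33 = 468 / 65 = 7.2 pC/N

7.2


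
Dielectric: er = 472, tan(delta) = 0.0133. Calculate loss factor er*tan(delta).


Loss = 472 * 0.0133 = 6.278

6.278


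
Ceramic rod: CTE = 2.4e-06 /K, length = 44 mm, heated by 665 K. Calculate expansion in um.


dL = 2.4e-06 * 44 * 665 * 1000 = 70.224 um

70.224


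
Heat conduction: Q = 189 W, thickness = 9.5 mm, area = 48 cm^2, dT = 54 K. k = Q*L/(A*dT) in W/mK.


k = 189*9.5/1000/(48/10000*54) = 6.93 W/mK

6.93


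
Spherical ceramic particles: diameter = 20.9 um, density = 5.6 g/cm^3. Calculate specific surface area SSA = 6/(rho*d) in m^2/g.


SSA = 6 / (5.6 * 20.9) = 0.051 m^2/g

0.051


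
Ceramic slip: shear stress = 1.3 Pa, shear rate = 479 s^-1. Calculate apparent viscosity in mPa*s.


eta = tau/gamma * 1000 = 1.3/479 * 1000 = 2.7 mPa*s

2.7


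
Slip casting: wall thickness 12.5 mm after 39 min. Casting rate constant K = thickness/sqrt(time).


K = 12.5 / sqrt(39) = 12.5 / 6.245 = 2.002 mm/min^0.5

2.002


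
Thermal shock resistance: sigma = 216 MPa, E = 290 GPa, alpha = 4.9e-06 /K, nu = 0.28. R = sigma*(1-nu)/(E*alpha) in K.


R = 216*(1-0.28)/(290*1000*4.9e-06) = 109 K

109


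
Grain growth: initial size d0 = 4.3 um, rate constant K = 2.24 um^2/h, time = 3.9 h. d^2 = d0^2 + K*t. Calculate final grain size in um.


d^2 = 4.3^2 + 2.24*3.9 = 27.226
d = sqrt(27.226) = 5.22 um

5.22


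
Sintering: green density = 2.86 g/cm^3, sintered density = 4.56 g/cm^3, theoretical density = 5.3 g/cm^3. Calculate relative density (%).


Relative = 4.56 / 5.3 * 100 = 86.0%

86.0


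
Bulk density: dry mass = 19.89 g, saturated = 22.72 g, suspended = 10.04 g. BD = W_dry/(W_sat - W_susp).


BD = 19.89 / (22.72 - 10.04) = 19.89 / 12.68 = 1.569 g/cm^3

1.569


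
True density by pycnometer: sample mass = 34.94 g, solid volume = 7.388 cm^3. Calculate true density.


TD = 34.94 / 7.388 = 4.729 g/cm^3

4.729


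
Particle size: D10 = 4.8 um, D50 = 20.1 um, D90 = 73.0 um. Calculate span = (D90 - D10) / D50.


Span = (73.0 - 4.8) / 20.1 = 68.2 / 20.1 = 3.393

3.393


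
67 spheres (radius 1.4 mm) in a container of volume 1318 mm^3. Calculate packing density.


V_sphere = 4/3*pi*1.4^3 = 11.494 mm^3
Total V = 67*11.494 = 770.098 mm^3
PD = 770.098 / 1318 = 0.584

0.584


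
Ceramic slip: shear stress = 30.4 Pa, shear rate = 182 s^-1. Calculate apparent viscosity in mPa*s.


eta = tau/gamma * 1000 = 30.4/182 * 1000 = 167.0 mPa*s

167.0


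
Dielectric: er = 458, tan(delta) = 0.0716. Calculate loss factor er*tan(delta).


Loss = 458 * 0.0716 = 32.793

32.793


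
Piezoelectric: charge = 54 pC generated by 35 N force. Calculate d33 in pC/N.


d33 = 54 / 35 = 1.5 pC/N

1.5


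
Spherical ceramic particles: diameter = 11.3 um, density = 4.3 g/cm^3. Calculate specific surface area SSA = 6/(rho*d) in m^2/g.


SSA = 6 / (4.3 * 11.3) = 0.123 m^2/g

0.123


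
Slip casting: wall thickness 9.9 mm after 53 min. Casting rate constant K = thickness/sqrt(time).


K = 9.9 / sqrt(53) = 9.9 / 7.2801 = 1.36 mm/min^0.5

1.36


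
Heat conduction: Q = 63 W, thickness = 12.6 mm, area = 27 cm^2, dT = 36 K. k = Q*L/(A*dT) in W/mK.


k = 63*12.6/1000/(27/10000*36) = 8.17 W/mK

8.17


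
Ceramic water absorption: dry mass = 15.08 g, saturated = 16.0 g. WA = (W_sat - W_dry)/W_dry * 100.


WA = (16.0 - 15.08) / 15.08 * 100 = 6.1%

6.1


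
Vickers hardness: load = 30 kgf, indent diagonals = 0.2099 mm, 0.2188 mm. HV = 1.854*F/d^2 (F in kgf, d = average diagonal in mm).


d_avg = (0.2099+0.2188)/2 = 0.21435 mm
HV = 1.854*30/0.21435^2 = 1211

1211


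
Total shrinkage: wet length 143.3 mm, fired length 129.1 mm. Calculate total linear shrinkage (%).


TS = (143.3 - 129.1) / 143.3 * 100 = 9.91%

9.91


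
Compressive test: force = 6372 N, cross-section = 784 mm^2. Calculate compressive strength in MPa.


CS = 6372 / 784 = 8.1 MPa

8.1


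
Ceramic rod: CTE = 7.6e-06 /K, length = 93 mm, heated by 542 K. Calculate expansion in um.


dL = 7.6e-06 * 93 * 542 * 1000 = 383.086 um

383.086


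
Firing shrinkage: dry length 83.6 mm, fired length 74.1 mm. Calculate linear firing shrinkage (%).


FS = (83.6 - 74.1) / 83.6 * 100 = 11.36%

11.36


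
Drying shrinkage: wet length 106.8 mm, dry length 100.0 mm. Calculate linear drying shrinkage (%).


DS = (106.8 - 100.0) / 106.8 * 100 = 6.37%

6.37


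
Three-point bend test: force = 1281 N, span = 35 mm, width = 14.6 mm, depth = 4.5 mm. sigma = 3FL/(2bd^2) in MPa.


sigma = 3*1281*35/(2*14.6*4.5^2) = 227.5 MPa

227.5


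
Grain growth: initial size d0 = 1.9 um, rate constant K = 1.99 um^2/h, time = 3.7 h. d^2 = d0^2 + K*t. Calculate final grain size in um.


d^2 = 1.9^2 + 1.99*3.7 = 10.973
d = sqrt(10.973) = 3.31 um

3.31


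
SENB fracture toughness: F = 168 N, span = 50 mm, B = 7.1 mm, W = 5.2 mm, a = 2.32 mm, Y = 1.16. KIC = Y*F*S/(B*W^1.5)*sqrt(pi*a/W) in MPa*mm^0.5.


KIC = 1.16*168*50/(7.1*5.2^1.5)*sqrt(pi*2.32/5.2) = 137.02

137.02


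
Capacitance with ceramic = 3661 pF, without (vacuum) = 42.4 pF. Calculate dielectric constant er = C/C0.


er = 3661 / 42.4 = 86.34

86.34


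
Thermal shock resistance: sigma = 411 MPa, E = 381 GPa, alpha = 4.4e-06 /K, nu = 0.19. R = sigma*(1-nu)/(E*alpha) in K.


R = 411*(1-0.19)/(381*1000*4.4e-06) = 199 K

199


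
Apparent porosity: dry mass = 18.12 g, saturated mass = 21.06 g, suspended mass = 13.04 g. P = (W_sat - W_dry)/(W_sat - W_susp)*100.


P = (21.06 - 18.12) / (21.06 - 13.04) * 100 = 2.94 / 8.02 * 100 = 36.7%

36.7


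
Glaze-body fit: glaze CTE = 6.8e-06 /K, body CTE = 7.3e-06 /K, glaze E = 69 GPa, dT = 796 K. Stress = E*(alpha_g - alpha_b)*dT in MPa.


Stress = 69*1000*(6.8e-06 - 7.3e-06)*796 = -27.5 MPa

-27.5


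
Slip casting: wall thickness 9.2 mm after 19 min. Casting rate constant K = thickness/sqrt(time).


K = 9.2 / sqrt(19) = 9.2 / 4.3589 = 2.111 mm/min^0.5

2.111


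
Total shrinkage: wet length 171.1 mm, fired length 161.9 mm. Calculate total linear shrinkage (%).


TS = (171.1 - 161.9) / 171.1 * 100 = 5.38%

5.38


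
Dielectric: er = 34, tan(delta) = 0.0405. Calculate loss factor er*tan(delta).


Loss = 34 * 0.0405 = 1.377

1.377


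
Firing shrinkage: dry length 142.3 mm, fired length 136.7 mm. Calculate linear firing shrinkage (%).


FS = (142.3 - 136.7) / 142.3 * 100 = 3.94%

3.94


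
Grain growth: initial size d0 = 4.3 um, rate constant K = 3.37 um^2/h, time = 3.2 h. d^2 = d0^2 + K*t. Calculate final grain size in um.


d^2 = 4.3^2 + 3.37*3.2 = 29.274
d = sqrt(29.274) = 5.41 um

5.41


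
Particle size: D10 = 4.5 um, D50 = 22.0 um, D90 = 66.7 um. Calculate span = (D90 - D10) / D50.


Span = (66.7 - 4.5) / 22.0 = 62.2 / 22.0 = 2.827

2.827


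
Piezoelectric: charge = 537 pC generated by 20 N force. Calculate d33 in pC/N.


d33 = 537 / 20 = 26.9 pC/N

26.9


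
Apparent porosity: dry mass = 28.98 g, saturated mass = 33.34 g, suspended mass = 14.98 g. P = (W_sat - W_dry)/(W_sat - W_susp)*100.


P = (33.34 - 28.98) / (33.34 - 14.98) * 100 = 4.36 / 18.36 * 100 = 23.7%

23.7


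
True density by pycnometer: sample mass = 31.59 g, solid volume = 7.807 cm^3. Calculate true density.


TD = 31.59 / 7.807 = 4.046 g/cm^3

4.046


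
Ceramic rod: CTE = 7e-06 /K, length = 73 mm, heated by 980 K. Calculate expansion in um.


dL = 7e-06 * 73 * 980 * 1000 = 500.78 um

500.78


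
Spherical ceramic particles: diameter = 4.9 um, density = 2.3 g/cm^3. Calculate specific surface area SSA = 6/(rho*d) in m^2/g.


SSA = 6 / (2.3 * 4.9) = 0.532 m^2/g

0.532


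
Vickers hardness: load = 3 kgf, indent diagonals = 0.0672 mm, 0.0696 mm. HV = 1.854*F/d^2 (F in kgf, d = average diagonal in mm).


d_avg = (0.0672+0.0696)/2 = 0.0684 mm
HV = 1.854*3/0.0684^2 = 1189

1189


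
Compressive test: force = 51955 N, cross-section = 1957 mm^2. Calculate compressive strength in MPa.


CS = 51955 / 1957 = 26.5 MPa

26.5


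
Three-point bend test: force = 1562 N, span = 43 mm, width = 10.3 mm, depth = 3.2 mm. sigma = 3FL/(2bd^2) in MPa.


sigma = 3*1562*43/(2*10.3*3.2^2) = 955.2 MPa

955.2


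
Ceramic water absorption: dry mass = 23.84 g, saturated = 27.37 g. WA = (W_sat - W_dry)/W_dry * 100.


WA = (27.37 - 23.84) / 23.84 * 100 = 14.81%

14.81


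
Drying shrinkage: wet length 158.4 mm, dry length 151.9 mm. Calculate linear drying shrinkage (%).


DS = (158.4 - 151.9) / 158.4 * 100 = 4.1%

4.1


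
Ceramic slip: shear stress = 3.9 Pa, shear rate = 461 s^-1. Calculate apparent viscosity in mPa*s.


eta = tau/gamma * 1000 = 3.9/461 * 1000 = 8.5 mPa*s

8.5


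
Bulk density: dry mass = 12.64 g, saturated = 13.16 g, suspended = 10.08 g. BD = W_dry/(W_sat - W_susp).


BD = 12.64 / (13.16 - 10.08) = 12.64 / 3.08 = 4.104 g/cm^3

4.104


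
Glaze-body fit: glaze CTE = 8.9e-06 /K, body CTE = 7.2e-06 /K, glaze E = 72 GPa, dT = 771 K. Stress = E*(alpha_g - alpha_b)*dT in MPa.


Stress = 72*1000*(8.9e-06 - 7.2e-06)*771 = 94.4 MPa

94.4


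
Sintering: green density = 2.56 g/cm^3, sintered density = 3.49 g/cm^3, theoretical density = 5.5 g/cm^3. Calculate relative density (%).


Relative = 3.49 / 5.5 * 100 = 63.5%

63.5


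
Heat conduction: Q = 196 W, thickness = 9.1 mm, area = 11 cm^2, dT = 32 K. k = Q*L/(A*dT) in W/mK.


k = 196*9.1/1000/(11/10000*32) = 50.67 W/mK

50.67


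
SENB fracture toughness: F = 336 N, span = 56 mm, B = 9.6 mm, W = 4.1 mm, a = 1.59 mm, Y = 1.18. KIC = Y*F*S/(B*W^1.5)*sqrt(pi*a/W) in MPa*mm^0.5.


KIC = 1.18*336*56/(9.6*4.1^1.5)*sqrt(pi*1.59/4.1) = 307.5

307.5


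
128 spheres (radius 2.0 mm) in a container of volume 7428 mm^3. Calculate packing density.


V_sphere = 4/3*pi*2.0^3 = 33.5103 mm^3
Total V = 128*33.5103 = 4289.3184 mm^3
PD = 4289.3184 / 7428 = 0.577

0.577


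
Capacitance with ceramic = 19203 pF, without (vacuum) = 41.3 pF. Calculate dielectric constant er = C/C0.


er = 19203 / 41.3 = 464.96

464.96


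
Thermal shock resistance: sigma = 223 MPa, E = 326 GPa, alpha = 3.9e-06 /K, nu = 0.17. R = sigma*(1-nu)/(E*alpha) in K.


R = 223*(1-0.17)/(326*1000*3.9e-06) = 146 K

146


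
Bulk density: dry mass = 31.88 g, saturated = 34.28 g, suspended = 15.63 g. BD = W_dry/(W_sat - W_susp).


BD = 31.88 / (34.28 - 15.63) = 31.88 / 18.65 = 1.709 g/cm^3

1.709


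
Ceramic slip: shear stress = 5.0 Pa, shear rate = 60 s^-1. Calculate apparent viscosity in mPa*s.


eta = tau/gamma * 1000 = 5.0/60 * 1000 = 83.3 mPa*s

83.3


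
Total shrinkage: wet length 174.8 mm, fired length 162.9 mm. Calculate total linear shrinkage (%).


TS = (174.8 - 162.9) / 174.8 * 100 = 6.81%

6.81


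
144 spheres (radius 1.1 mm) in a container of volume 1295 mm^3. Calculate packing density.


V_sphere = 4/3*pi*1.1^3 = 5.5753 mm^3
Total V = 144*5.5753 = 802.8432 mm^3
PD = 802.8432 / 1295 = 0.62

0.62


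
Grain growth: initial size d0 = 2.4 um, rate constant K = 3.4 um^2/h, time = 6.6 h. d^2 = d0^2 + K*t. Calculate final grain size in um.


d^2 = 2.4^2 + 3.4*6.6 = 28.2
d = sqrt(28.2) = 5.31 um

5.31


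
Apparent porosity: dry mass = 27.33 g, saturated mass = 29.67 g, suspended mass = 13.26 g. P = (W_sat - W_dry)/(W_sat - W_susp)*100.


P = (29.67 - 27.33) / (29.67 - 13.26) * 100 = 2.34 / 16.41 * 100 = 14.3%

14.3


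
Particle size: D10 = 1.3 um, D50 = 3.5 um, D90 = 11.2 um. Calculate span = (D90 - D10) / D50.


Span = (11.2 - 1.3) / 3.5 = 9.9 / 3.5 = 2.829

2.829


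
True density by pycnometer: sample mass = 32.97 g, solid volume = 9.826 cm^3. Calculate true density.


TD = 32.97 / 9.826 = 3.355 g/cm^3

3.355


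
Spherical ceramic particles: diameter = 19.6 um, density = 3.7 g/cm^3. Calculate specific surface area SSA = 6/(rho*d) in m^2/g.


SSA = 6 / (3.7 * 19.6) = 0.083 m^2/g

0.083


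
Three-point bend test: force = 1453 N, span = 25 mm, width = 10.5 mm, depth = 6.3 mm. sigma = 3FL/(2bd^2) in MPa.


sigma = 3*1453*25/(2*10.5*6.3^2) = 130.7 MPa

130.7


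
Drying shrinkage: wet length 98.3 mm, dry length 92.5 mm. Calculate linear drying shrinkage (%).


DS = (98.3 - 92.5) / 98.3 * 100 = 5.9%

5.9


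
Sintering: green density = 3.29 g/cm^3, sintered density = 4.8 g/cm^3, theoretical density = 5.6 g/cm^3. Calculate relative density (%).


Relative = 4.8 / 5.6 * 100 = 85.7%

85.7


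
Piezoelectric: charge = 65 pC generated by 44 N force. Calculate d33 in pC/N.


d33 = 65 / 44 = 1.5 pC/N

1.5


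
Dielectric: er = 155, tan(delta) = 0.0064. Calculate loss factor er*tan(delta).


Loss = 155 * 0.0064 = 0.992

0.992


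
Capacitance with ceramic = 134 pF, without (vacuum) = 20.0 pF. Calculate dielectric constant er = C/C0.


er = 134 / 20.0 = 6.7

6.7


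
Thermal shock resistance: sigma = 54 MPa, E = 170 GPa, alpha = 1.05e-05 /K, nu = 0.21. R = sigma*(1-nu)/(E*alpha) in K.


R = 54*(1-0.21)/(170*1000*1.05e-05) = 24 K

24


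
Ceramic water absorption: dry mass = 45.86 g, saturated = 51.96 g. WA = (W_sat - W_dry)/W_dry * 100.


WA = (51.96 - 45.86) / 45.86 * 100 = 13.3%

13.3


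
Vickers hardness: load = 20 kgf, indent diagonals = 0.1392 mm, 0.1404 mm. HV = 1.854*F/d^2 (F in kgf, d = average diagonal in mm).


d_avg = (0.1392+0.1404)/2 = 0.1398 mm
HV = 1.854*20/0.1398^2 = 1897

1897


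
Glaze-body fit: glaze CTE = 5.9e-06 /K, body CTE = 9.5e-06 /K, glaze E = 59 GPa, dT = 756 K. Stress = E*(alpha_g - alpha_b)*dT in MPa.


Stress = 59*1000*(5.9e-06 - 9.5e-06)*756 = -160.6 MPa

-160.6


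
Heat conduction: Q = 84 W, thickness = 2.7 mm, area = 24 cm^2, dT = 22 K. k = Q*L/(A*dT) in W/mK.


k = 84*2.7/1000/(24/10000*22) = 4.3 W/mK

4.3


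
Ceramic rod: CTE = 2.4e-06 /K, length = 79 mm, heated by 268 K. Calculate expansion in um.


dL = 2.4e-06 * 79 * 268 * 1000 = 50.813 um

50.813


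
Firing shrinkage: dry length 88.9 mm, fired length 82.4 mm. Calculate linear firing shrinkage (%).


FS = (88.9 - 82.4) / 88.9 * 100 = 7.31%

7.31


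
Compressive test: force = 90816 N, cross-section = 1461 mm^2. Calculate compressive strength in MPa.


CS = 90816 / 1461 = 62.2 MPa

62.2


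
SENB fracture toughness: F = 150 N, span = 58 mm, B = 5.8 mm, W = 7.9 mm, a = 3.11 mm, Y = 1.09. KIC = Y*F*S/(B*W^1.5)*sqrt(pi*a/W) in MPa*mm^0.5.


KIC = 1.09*150*58/(5.8*7.9^1.5)*sqrt(pi*3.11/7.9) = 81.89

81.89


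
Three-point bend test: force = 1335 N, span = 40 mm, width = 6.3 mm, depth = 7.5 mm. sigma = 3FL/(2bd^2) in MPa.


sigma = 3*1335*40/(2*6.3*7.5^2) = 226.0 MPa

226.0


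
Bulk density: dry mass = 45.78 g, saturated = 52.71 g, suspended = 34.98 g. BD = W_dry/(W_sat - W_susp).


BD = 45.78 / (52.71 - 34.98) = 45.78 / 17.73 = 2.582 g/cm^3

2.582


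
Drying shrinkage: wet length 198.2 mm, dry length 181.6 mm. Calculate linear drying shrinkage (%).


DS = (198.2 - 181.6) / 198.2 * 100 = 8.38%

8.38


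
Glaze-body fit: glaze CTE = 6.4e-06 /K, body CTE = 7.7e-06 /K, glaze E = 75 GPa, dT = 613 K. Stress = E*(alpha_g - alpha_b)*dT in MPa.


Stress = 75*1000*(6.4e-06 - 7.7e-06)*613 = -59.8 MPa

-59.8


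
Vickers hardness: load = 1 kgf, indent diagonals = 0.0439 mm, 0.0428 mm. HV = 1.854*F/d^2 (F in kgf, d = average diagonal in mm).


d_avg = (0.0439+0.0428)/2 = 0.04335 mm
HV = 1.854*1/0.04335^2 = 987

987


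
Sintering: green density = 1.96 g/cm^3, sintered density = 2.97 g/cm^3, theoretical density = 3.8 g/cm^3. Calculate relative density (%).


Relative = 2.97 / 3.8 * 100 = 78.2%

78.2


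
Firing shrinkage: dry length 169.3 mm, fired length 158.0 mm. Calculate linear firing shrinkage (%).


FS = (169.3 - 158.0) / 169.3 * 100 = 6.67%

6.67


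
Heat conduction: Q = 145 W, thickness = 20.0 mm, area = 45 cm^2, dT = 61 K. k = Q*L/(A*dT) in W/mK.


k = 145*20.0/1000/(45/10000*61) = 10.56 W/mK

10.56


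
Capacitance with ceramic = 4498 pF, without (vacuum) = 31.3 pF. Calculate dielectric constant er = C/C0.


er = 4498 / 31.3 = 143.71

143.71


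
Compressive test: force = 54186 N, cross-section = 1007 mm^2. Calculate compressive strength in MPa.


CS = 54186 / 1007 = 53.8 MPa

53.8


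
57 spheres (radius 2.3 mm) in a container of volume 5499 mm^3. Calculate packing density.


V_sphere = 4/3*pi*2.3^3 = 50.965 mm^3
Total V = 57*50.965 = 2905.005 mm^3
PD = 2905.005 / 5499 = 0.528

0.528


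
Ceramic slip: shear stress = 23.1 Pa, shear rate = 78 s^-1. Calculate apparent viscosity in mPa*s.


eta = tau/gamma * 1000 = 23.1/78 * 1000 = 296.2 mPa*s

296.2


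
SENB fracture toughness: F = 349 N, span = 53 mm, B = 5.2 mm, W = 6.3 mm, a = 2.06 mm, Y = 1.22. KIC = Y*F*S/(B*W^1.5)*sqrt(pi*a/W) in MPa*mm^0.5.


KIC = 1.22*349*53/(5.2*6.3^1.5)*sqrt(pi*2.06/6.3) = 278.15

278.15


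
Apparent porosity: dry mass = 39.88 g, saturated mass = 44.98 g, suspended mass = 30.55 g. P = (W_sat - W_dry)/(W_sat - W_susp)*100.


P = (44.98 - 39.88) / (44.98 - 30.55) * 100 = 5.1 / 14.43 * 100 = 35.3%

35.3


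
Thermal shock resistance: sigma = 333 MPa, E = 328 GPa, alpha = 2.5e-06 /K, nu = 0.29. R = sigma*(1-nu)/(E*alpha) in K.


R = 333*(1-0.29)/(328*1000*2.5e-06) = 288 K

288


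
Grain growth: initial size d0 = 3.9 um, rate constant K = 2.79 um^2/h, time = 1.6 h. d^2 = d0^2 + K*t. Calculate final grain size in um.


d^2 = 3.9^2 + 2.79*1.6 = 19.674
d = sqrt(19.674) = 4.44 um

4.44


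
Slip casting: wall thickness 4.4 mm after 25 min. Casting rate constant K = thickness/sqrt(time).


K = 4.4 / sqrt(25) = 4.4 / 5.0 = 0.88 mm/min^0.5

0.88


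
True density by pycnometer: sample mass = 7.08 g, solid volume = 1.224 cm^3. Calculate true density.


TD = 7.08 / 1.224 = 5.784 g/cm^3

5.784


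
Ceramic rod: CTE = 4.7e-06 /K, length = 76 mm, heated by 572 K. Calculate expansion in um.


dL = 4.7e-06 * 76 * 572 * 1000 = 204.318 um

204.318


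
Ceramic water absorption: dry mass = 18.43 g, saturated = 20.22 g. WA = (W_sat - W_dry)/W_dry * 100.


WA = (20.22 - 18.43) / 18.43 * 100 = 9.71%

9.71


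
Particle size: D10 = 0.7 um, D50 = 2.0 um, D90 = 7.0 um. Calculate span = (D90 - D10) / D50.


Span = (7.0 - 0.7) / 2.0 = 6.3 / 2.0 = 3.15

3.15


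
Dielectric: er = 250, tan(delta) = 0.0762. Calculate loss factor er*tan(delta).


Loss = 250 * 0.0762 = 19.05

19.05


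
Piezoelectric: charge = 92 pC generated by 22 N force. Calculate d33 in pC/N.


d33 = 92 / 22 = 4.2 pC/N

4.2


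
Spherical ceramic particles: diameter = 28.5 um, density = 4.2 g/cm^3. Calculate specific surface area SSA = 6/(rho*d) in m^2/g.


SSA = 6 / (4.2 * 28.5) = 0.05 m^2/g

0.05


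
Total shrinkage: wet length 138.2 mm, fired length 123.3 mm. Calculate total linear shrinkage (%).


TS = (138.2 - 123.3) / 138.2 * 100 = 10.78%

10.78


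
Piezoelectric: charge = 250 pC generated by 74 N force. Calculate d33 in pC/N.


d33 = 250 / 74 = 3.4 pC/N

3.4


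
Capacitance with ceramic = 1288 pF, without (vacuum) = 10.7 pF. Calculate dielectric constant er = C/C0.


er = 1288 / 10.7 = 120.37

120.37


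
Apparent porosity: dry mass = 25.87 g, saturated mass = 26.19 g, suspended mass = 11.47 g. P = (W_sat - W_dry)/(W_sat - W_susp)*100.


P = (26.19 - 25.87) / (26.19 - 11.47) * 100 = 0.32 / 14.72 * 100 = 2.2%

2.2


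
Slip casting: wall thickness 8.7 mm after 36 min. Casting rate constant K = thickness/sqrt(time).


K = 8.7 / sqrt(36) = 8.7 / 6.0 = 1.45 mm/min^0.5

1.45


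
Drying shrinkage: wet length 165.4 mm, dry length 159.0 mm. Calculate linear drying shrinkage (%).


DS = (165.4 - 159.0) / 165.4 * 100 = 3.87%

3.87


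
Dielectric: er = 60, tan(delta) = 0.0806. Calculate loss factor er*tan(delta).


Loss = 60 * 0.0806 = 4.836

4.836


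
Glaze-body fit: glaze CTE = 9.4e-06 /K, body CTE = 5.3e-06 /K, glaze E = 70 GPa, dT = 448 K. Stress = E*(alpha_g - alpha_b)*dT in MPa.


Stress = 70*1000*(9.4e-06 - 5.3e-06)*448 = 128.6 MPa

128.6


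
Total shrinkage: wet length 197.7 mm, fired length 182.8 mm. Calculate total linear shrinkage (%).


TS = (197.7 - 182.8) / 197.7 * 100 = 7.54%

7.54


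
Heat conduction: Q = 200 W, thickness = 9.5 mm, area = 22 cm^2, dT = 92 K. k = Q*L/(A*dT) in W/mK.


k = 200*9.5/1000/(22/10000*92) = 9.39 W/mK

9.39


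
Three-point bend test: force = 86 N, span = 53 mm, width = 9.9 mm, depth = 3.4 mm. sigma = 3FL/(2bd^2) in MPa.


sigma = 3*86*53/(2*9.9*3.4^2) = 59.7 MPa

59.7


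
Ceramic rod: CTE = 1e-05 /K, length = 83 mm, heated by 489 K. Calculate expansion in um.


dL = 1e-05 * 83 * 489 * 1000 = 405.87 um

405.87


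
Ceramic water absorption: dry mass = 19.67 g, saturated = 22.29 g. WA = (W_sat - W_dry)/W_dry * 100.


WA = (22.29 - 19.67) / 19.67 * 100 = 13.32%

13.32


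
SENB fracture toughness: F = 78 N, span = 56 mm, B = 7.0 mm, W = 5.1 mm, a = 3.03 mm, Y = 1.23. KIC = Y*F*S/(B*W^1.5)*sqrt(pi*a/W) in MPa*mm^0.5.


KIC = 1.23*78*56/(7.0*5.1^1.5)*sqrt(pi*3.03/5.1) = 91.04

91.04


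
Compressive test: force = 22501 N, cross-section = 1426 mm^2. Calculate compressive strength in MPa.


CS = 22501 / 1426 = 15.8 MPa

15.8


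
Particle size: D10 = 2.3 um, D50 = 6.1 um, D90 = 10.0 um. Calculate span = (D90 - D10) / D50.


Span = (10.0 - 2.3) / 6.1 = 7.7 / 6.1 = 1.262

1.262


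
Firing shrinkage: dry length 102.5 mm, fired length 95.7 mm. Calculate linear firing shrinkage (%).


FS = (102.5 - 95.7) / 102.5 * 100 = 6.63%

6.63


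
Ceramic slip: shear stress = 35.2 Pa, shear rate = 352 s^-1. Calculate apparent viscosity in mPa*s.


eta = tau/gamma * 1000 = 35.2/352 * 1000 = 100.0 mPa*s

100.0


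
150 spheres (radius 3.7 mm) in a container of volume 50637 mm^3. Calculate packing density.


V_sphere = 4/3*pi*3.7^3 = 212.1748 mm^3
Total V = 150*212.1748 = 31826.22 mm^3
PD = 31826.22 / 50637 = 0.629

0.629


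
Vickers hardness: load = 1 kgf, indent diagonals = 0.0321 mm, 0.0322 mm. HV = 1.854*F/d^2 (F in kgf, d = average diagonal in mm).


d_avg = (0.0321+0.0322)/2 = 0.03215 mm
HV = 1.854*1/0.03215^2 = 1794

1794


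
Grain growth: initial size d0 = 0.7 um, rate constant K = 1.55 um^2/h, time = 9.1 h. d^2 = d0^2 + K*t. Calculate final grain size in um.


d^2 = 0.7^2 + 1.55*9.1 = 14.595
d = sqrt(14.595) = 3.82 um

3.82


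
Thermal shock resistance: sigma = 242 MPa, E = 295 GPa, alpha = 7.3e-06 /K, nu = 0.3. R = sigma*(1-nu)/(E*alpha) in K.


R = 242*(1-0.3)/(295*1000*7.3e-06) = 79 K

79


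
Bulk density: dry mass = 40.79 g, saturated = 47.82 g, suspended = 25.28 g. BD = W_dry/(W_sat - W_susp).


BD = 40.79 / (47.82 - 25.28) = 40.79 / 22.54 = 1.81 g/cm^3

1.81


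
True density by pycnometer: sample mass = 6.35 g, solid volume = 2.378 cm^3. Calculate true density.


TD = 6.35 / 2.378 = 2.67 g/cm^3

2.67


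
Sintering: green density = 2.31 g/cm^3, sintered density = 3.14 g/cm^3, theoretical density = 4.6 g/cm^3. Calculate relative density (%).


Relative = 3.14 / 4.6 * 100 = 68.3%

68.3


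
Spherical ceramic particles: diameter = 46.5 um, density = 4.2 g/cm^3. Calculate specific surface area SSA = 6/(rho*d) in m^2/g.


SSA = 6 / (4.2 * 46.5) = 0.031 m^2/g

0.031


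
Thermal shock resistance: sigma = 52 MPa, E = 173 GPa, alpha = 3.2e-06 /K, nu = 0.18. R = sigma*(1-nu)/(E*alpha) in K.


R = 52*(1-0.18)/(173*1000*3.2e-06) = 77 K

77


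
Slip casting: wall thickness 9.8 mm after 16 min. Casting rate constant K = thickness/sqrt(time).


K = 9.8 / sqrt(16) = 9.8 / 4.0 = 2.45 mm/min^0.5

2.45


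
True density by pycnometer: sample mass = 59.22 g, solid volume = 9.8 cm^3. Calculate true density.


TD = 59.22 / 9.8 = 6.043 g/cm^3

6.043


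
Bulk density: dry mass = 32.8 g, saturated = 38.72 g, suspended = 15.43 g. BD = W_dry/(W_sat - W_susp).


BD = 32.8 / (38.72 - 15.43) = 32.8 / 23.29 = 1.408 g/cm^3

1.408


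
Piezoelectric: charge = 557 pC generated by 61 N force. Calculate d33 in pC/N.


d33 = 557 / 61 = 9.1 pC/N

9.1


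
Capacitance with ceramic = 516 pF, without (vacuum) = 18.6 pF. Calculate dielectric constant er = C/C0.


er = 516 / 18.6 = 27.74

27.74


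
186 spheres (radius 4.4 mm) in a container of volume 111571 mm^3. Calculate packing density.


V_sphere = 4/3*pi*4.4^3 = 356.8179 mm^3
Total V = 186*356.8179 = 66368.1294 mm^3
PD = 66368.1294 / 111571 = 0.595

0.595


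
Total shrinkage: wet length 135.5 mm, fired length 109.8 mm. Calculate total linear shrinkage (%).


TS = (135.5 - 109.8) / 135.5 * 100 = 18.97%

18.97


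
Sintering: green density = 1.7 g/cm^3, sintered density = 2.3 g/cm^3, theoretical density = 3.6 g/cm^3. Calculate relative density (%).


Relative = 2.3 / 3.6 * 100 = 63.9%

63.9


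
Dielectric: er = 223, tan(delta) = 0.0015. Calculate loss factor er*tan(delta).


Loss = 223 * 0.0015 = 0.335

0.335


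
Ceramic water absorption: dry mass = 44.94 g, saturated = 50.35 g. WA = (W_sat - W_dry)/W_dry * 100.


WA = (50.35 - 44.94) / 44.94 * 100 = 12.04%

12.04


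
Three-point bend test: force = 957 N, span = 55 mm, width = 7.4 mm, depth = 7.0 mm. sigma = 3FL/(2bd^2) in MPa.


sigma = 3*957*55/(2*7.4*7.0^2) = 217.7 MPa

217.7


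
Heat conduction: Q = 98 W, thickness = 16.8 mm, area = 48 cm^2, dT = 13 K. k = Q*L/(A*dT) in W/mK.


k = 98*16.8/1000/(48/10000*13) = 26.38 W/mK

26.38


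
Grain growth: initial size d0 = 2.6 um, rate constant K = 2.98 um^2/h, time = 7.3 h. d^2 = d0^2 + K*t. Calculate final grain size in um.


d^2 = 2.6^2 + 2.98*7.3 = 28.514
d = sqrt(28.514) = 5.34 um

5.34


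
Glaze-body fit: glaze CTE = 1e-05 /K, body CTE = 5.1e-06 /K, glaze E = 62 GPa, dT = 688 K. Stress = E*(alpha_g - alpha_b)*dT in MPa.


Stress = 62*1000*(1e-05 - 5.1e-06)*688 = 209.0 MPa

209.0


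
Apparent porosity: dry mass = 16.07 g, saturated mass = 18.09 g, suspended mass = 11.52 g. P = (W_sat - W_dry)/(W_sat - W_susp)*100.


P = (18.09 - 16.07) / (18.09 - 11.52) * 100 = 2.02 / 6.57 * 100 = 30.7%

30.7


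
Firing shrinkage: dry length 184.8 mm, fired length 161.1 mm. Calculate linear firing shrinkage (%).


FS = (184.8 - 161.1) / 184.8 * 100 = 12.82%

12.82


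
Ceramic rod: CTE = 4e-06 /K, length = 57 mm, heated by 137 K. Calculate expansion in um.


dL = 4e-06 * 57 * 137 * 1000 = 31.236 um

31.236


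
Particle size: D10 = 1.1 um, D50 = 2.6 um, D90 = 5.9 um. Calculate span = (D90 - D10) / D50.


Span = (5.9 - 1.1) / 2.6 = 4.8 / 2.6 = 1.846

1.846


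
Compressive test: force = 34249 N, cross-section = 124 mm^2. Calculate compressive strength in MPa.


CS = 34249 / 124 = 276.2 MPa

276.2


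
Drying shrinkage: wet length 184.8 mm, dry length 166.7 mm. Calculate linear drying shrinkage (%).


DS = (184.8 - 166.7) / 184.8 * 100 = 9.79%

9.79


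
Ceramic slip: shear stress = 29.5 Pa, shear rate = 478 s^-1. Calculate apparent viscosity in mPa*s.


eta = tau/gamma * 1000 = 29.5/478 * 1000 = 61.7 mPa*s

61.7


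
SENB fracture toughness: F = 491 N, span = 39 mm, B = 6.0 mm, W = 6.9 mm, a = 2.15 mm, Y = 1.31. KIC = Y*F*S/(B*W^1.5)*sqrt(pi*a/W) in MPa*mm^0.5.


KIC = 1.31*491*39/(6.0*6.9^1.5)*sqrt(pi*2.15/6.9) = 228.22

228.22


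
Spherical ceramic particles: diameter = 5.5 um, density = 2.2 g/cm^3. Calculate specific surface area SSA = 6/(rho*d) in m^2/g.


SSA = 6 / (2.2 * 5.5) = 0.496 m^2/g

0.496


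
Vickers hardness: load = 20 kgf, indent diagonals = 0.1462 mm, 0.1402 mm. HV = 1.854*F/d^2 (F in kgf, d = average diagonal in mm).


d_avg = (0.1462+0.1402)/2 = 0.1432 mm
HV = 1.854*20/0.1432^2 = 1808

1808


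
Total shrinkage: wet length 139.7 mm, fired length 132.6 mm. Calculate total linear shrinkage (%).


TS = (139.7 - 132.6) / 139.7 * 100 = 5.08%

5.08


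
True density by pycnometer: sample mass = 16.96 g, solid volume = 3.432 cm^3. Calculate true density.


TD = 16.96 / 3.432 = 4.942 g/cm^3

4.942


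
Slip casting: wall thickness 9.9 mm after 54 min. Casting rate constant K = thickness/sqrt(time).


K = 9.9 / sqrt(54) = 9.9 / 7.3485 = 1.347 mm/min^0.5

1.347


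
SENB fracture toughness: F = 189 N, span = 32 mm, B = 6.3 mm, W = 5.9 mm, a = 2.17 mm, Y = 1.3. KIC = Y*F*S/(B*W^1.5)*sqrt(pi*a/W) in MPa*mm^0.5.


KIC = 1.3*189*32/(6.3*5.9^1.5)*sqrt(pi*2.17/5.9) = 93.61

93.61


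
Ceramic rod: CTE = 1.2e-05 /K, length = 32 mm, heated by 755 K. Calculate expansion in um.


dL = 1.2e-05 * 32 * 755 * 1000 = 289.92 um

289.92


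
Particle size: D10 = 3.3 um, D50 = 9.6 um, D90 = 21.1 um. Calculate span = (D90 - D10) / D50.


Span = (21.1 - 3.3) / 9.6 = 17.8 / 9.6 = 1.854

1.854


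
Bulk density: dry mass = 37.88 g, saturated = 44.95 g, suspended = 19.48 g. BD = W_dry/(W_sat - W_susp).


BD = 37.88 / (44.95 - 19.48) = 37.88 / 25.47 = 1.487 g/cm^3

1.487


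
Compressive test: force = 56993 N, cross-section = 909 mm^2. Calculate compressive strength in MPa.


CS = 56993 / 909 = 62.7 MPa

62.7


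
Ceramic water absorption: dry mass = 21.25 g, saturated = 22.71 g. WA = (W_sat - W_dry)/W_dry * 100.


WA = (22.71 - 21.25) / 21.25 * 100 = 6.87%

6.87


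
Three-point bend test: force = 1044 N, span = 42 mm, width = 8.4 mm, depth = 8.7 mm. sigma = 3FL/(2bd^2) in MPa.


sigma = 3*1044*42/(2*8.4*8.7^2) = 103.4 MPa

103.4


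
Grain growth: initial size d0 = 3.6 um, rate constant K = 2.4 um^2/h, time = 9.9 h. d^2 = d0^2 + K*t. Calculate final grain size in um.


d^2 = 3.6^2 + 2.4*9.9 = 36.72
d = sqrt(36.72) = 6.06 um

6.06


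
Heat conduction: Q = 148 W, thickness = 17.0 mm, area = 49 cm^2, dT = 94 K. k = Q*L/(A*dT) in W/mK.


k = 148*17.0/1000/(49/10000*94) = 5.46 W/mK

5.46


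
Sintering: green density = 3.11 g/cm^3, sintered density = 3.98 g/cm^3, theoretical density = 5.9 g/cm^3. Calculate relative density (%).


Relative = 3.98 / 5.9 * 100 = 67.5%

67.5


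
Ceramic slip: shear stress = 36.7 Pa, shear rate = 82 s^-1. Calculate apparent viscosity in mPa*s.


eta = tau/gamma * 1000 = 36.7/82 * 1000 = 447.6 mPa*s

447.6


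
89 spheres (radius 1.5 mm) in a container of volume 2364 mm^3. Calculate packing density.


V_sphere = 4/3*pi*1.5^3 = 14.1372 mm^3
Total V = 89*14.1372 = 1258.2108 mm^3
PD = 1258.2108 / 2364 = 0.532

0.532


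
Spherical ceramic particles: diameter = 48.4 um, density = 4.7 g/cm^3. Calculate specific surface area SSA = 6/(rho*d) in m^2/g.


SSA = 6 / (4.7 * 48.4) = 0.026 m^2/g

0.026


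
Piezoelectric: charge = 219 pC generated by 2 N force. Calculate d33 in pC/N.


d33 = 219 / 2 = 109.5 pC/N

109.5


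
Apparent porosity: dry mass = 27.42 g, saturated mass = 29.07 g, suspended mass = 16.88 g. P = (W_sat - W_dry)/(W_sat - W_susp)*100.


P = (29.07 - 27.42) / (29.07 - 16.88) * 100 = 1.65 / 12.19 * 100 = 13.5%

13.5


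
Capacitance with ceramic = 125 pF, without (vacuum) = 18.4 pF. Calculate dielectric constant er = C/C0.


er = 125 / 18.4 = 6.79

6.79


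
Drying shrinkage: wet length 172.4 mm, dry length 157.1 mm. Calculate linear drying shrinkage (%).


DS = (172.4 - 157.1) / 172.4 * 100 = 8.87%

8.87


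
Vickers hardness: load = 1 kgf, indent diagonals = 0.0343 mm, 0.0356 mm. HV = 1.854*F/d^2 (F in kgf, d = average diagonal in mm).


d_avg = (0.0343+0.0356)/2 = 0.03495 mm
HV = 1.854*1/0.03495^2 = 1518

1518


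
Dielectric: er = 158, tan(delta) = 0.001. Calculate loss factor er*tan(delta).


Loss = 158 * 0.001 = 0.158

0.158


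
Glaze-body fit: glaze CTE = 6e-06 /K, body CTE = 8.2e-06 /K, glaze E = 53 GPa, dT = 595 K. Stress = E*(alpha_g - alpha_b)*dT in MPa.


Stress = 53*1000*(6e-06 - 8.2e-06)*595 = -69.4 MPa

-69.4


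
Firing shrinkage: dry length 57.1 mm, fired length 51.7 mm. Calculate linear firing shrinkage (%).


FS = (57.1 - 51.7) / 57.1 * 100 = 9.46%

9.46


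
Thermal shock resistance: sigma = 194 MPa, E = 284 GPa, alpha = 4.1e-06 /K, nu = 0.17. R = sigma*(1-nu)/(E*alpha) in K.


R = 194*(1-0.17)/(284*1000*4.1e-06) = 138 K

138


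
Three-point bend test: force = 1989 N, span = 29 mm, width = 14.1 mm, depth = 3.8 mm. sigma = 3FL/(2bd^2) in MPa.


sigma = 3*1989*29/(2*14.1*3.8^2) = 424.9 MPa

424.9


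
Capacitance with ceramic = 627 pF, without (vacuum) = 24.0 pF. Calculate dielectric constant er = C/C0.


er = 627 / 24.0 = 26.13

26.13


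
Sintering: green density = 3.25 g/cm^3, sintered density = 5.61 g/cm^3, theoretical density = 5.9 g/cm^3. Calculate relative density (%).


Relative = 5.61 / 5.9 * 100 = 95.1%

95.1


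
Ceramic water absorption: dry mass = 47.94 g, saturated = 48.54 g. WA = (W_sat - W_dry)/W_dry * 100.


WA = (48.54 - 47.94) / 47.94 * 100 = 1.25%

1.25


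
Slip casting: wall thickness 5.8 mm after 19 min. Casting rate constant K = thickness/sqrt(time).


K = 5.8 / sqrt(19) = 5.8 / 4.3589 = 1.331 mm/min^0.5

1.331


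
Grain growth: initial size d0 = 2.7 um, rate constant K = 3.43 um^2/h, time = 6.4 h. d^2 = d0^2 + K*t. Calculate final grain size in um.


d^2 = 2.7^2 + 3.43*6.4 = 29.242
d = sqrt(29.242) = 5.41 um

5.41


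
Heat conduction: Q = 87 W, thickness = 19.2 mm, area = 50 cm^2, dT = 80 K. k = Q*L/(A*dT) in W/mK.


k = 87*19.2/1000/(50/10000*80) = 4.18 W/mK

4.18


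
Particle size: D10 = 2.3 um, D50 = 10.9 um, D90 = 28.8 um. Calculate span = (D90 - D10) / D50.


Span = (28.8 - 2.3) / 10.9 = 26.5 / 10.9 = 2.431

2.431


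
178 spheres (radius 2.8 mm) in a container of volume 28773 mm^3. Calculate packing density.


V_sphere = 4/3*pi*2.8^3 = 91.9523 mm^3
Total V = 178*91.9523 = 16367.5094 mm^3
PD = 16367.5094 / 28773 = 0.569

0.569


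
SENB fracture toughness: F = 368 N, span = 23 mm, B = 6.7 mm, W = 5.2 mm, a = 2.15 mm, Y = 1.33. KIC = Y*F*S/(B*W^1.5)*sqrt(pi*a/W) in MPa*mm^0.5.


KIC = 1.33*368*23/(6.7*5.2^1.5)*sqrt(pi*2.15/5.2) = 161.49

161.49


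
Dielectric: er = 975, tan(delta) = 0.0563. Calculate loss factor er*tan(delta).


Loss = 975 * 0.0563 = 54.893

54.893


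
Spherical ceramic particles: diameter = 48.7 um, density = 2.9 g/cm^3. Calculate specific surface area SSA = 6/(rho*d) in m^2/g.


SSA = 6 / (2.9 * 48.7) = 0.042 m^2/g

0.042


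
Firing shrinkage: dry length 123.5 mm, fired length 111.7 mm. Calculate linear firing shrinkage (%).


FS = (123.5 - 111.7) / 123.5 * 100 = 9.55%

9.55


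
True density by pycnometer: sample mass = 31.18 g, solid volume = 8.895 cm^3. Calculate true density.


TD = 31.18 / 8.895 = 3.505 g/cm^3

3.505


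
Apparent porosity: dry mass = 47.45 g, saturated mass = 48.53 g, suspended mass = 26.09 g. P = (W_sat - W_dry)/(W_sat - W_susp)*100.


P = (48.53 - 47.45) / (48.53 - 26.09) * 100 = 1.08 / 22.44 * 100 = 4.8%

4.8


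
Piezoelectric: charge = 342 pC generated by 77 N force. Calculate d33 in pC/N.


d33 = 342 / 77 = 4.4 pC/N

4.4


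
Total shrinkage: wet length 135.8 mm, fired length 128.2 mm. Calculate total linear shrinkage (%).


TS = (135.8 - 128.2) / 135.8 * 100 = 5.6%

5.6


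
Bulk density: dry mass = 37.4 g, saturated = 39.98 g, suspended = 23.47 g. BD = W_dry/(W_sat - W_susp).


BD = 37.4 / (39.98 - 23.47) = 37.4 / 16.51 = 2.265 g/cm^3

2.265


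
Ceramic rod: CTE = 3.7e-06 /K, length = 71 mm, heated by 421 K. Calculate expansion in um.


dL = 3.7e-06 * 71 * 421 * 1000 = 110.597 um

110.597


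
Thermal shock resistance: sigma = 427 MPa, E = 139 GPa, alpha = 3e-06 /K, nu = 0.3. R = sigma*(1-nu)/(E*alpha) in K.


R = 427*(1-0.3)/(139*1000*3e-06) = 717 K

717


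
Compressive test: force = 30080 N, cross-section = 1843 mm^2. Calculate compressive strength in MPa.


CS = 30080 / 1843 = 16.3 MPa

16.3


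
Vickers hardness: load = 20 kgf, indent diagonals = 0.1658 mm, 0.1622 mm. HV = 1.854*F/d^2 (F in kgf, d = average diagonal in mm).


d_avg = (0.1658+0.1622)/2 = 0.164 mm
HV = 1.854*20/0.164^2 = 1379

1379


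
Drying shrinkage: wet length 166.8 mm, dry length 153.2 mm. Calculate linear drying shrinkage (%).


DS = (166.8 - 153.2) / 166.8 * 100 = 8.15%

8.15


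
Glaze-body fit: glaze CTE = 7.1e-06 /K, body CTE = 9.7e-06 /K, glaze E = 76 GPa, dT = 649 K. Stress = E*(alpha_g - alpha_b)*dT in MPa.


Stress = 76*1000*(7.1e-06 - 9.7e-06)*649 = -128.2 MPa

-128.2


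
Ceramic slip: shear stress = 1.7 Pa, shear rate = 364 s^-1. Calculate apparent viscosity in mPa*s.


eta = tau/gamma * 1000 = 1.7/364 * 1000 = 4.7 mPa*s

4.7


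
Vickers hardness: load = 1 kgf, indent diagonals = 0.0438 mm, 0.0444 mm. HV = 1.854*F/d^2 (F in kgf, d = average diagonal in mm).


d_avg = (0.0438+0.0444)/2 = 0.0441 mm
HV = 1.854*1/0.0441^2 = 953

953


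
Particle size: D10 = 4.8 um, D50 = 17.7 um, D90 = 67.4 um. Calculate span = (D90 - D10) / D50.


Span = (67.4 - 4.8) / 17.7 = 62.6 / 17.7 = 3.537

3.537
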